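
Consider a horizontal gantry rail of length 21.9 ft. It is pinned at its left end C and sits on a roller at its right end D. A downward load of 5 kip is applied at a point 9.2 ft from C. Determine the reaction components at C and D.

C_x = 0, C_y = 2.900 kip, D_y = 2.100 kip

ΣM about C: D_y·21.9 − 5·9.2 = 0 → D_y = 46/21.9 = 2.10046 ≈ 2.100 kip.
ΣF_y = 0: C_y + 2.10046 − 5 = 0 → C_y = 2.900 kip.
ΣF_x = 0: no horizontal applied forces, so C_x = 0.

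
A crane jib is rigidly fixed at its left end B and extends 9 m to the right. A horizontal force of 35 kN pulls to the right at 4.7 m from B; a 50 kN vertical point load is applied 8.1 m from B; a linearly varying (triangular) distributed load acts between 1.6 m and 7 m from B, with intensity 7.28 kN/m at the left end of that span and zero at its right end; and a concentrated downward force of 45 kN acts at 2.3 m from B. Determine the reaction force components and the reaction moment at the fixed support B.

B_x = -35.00 kN, B_y = 114.7 kN, M_B = 575.3 kN·m

Resultant of the triangular load: ½ × 7.28 × 5.4 = 19.656 kN, acting at 3.4 m from B (one-third of the span from the peak).
ΣF_x = 0: B_x + 35 = 0 → B_x = -35.00 kN.
ΣF_y = 0: B_y − 50 − ½·7.28·5.4 − 45 = 0 → B_y = 114.7 kN.
ΣM about B: M_B − 50·8.1 − (½·7.28·5.4)·3.4 − 45·2.3 = 0 → M_B = 575.3 kN·m.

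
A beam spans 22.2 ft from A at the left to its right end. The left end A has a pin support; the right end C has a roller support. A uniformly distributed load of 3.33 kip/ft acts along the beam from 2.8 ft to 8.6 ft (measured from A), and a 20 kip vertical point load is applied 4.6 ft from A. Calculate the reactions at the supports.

Resultant of the distributed load: 3.33 × 5.8 = 19.314 kip at 5.7 ft from A.
ΣM about A: C_y·22.2 − (3.33·5.8)·5.7 − 20·4.6 = 0 → C_y = 202.0898/22.2 = 9.10314 ≈ 9.103 kip.
ΣF_y = 0: A_y + 9.10314 − 3.33·5.8 − 20 = 0 → A_y = 30.21 kip.
ΣF_x = 0: no horizontal applied forces, so A_x = 0.

A_x = 0, A_y = 30.21 kip, C_y = 9.103 kip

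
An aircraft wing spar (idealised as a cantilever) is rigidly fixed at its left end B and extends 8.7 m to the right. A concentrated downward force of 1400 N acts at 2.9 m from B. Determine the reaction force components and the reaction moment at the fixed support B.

ΣF_x = 0: B_x = 0.
ΣF_y = 0: B_y − 1400 = 0 → B_y = 1400 N.
ΣM about B: M_B − 1400·2.9 = 0 → M_B = 4060 N·m.

B_x = 0, B_y = 1400 N, M_B = 4060 N·m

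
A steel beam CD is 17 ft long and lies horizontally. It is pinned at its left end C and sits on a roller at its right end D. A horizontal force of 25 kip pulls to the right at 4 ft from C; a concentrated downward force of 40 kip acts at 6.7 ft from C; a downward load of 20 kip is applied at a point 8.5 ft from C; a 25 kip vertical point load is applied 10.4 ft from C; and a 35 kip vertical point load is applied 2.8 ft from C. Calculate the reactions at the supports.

C_x = -25.00 kip, C_y = 73.18 kip, D_y = 46.82 kip

ΣM about C: D_y·17 − 40·6.7 − 20·8.5 − 25·10.4 − 35·2.8 = 0 → D_y = 796/17 = 46.8235 ≈ 46.82 kip.
ΣF_y = 0: C_y + 46.8235 − 40 − 20 − 25 − 35 = 0 → C_y = 73.18 kip.
ΣF_x = 0: C_x + 25 = 0 → C_x = -25.00 kip.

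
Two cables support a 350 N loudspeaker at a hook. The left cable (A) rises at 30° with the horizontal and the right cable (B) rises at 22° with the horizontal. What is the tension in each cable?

T_A = 411.8 N, T_B = 384.7 N

ΣF_x = 0: −T_A·cos30° + T_B·cos22° = 0 → T_B = 0.934038·T_A.
ΣF_y = 0: T_A·sin30° + T_B·sin22° = 350.
Substitute: T_A·(0.5 + 0.934038·0.374607) = 350 → T_A = 411.815 ≈ 411.8 N.
Then T_B = 0.934038 × 411.815 = 384.7 N.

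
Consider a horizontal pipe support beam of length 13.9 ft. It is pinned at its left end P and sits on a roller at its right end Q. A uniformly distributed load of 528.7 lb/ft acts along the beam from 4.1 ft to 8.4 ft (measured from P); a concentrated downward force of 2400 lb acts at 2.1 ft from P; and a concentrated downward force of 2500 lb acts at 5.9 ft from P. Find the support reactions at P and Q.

P_x = 0, P_y = 4727 lb, Q_y = 2446 lb

Resultant of the distributed load: 528.7 × 4.3 = 2273.41 lb at 6.25 ft from P.
Moments about P: Q_y·13.9 − (528.7·4.3)·6.25 − 2400·2.1 − 2500·5.9 = 0 → Q_y = 33998.8125/13.9 = 2445.96 ≈ 2446 lb.
ΣF_y = 0: P_y + 2445.96 − 528.7·4.3 − 2400 − 2500 = 0 → P_y = 4727 lb.
ΣF_x = 0: no horizontal applied forces, so P_x = 0.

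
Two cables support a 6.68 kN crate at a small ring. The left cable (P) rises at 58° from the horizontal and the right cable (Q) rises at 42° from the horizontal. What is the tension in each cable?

ΣF_x = 0: −T_P·cos58° + T_Q·cos42° = 0 → T_Q = 0.713077·T_P.
ΣF_y = 0: T_P·sin58° + T_Q·sin42° = 6.68.
Substitute: T_P·(0.848048 + 0.713077·0.669131) = 6.68 → T_P = 5.04079 ≈ 5.041 kN.
Then T_Q = 0.713077 × 5.04079 = 3.594 kN.

T_P = 5.041 kN, T_Q = 3.594 kN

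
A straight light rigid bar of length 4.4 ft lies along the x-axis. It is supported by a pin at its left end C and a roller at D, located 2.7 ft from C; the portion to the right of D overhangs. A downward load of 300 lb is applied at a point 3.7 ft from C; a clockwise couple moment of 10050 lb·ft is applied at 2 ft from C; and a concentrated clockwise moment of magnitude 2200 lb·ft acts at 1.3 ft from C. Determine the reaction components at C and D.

C_x = 0, C_y = -4648 lb, D_y = 4948 lb

ΣM about C: D_y·2.7 − 300·3.7 − 10050 − 2200 = 0 → D_y = 13360/2.7 = 4948.15 ≈ 4948 lb.
ΣF_y = 0: C_y + 4948.15 − 300 = 0 → C_y = -4648 lb.
ΣF_x = 0: no horizontal applied forces, so C_x = 0.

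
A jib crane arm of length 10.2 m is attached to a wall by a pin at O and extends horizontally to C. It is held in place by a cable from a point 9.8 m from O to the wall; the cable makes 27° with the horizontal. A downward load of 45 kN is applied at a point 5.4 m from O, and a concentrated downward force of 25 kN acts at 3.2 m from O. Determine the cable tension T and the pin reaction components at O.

T = 72.60 kN, O_x = 64.69 kN, O_y = 37.04 kN

ΣM about O: T·sin27°·9.8 − 45·5.4 − 25·3.2 = 0 → T = 323/(9.8·0.45399) = 72.5989 ≈ 72.60 kN.
ΣF_x = 0: O_x − T·cos27° = 0 → O_x = 72.5989 × 0.891007 = 64.69 kN.
ΣF_y = 0: O_y + T·sin27° − 45 − 25 = 0 → O_y = 70 − 72.5989 × 0.45399 = 37.04 kN.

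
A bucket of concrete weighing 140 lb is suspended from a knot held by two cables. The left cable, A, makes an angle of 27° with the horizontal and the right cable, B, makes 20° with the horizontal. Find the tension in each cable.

T_A = 179.9 lb, T_B = 170.6 lb

ΣF_x = 0: −T_A·cos27° + T_B·cos20° = 0 → T_B = 0.948189·T_A.
ΣF_y = 0: T_A·sin27° + T_B·sin20° = 140.
Substitute: T_A·(0.45399 + 0.948189·0.34202) = 140 → T_A = 179.882 ≈ 179.9 lb.
Then T_B = 0.948189 × 179.882 = 170.6 lb.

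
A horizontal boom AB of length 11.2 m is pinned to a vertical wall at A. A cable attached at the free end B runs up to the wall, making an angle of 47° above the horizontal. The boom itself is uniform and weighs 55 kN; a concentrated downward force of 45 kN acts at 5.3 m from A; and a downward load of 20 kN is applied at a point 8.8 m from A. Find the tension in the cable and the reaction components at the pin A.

ΣM about A: T·sin47°·11.2 − 55·5.6 − 45·5.3 − 20·8.8 = 0 → T = 722.5/(11.2·0.731354) = 88.2048 ≈ 88.20 kN.
ΣF_x = 0: A_x − T·cos47° = 0 → A_x = 88.2048 × 0.681998 = 60.16 kN.
ΣF_y = 0: A_y + T·sin47° − 55 − 45 − 20 = 0 → A_y = 120 − 88.2048 × 0.731354 = 55.49 kN.

T = 88.20 kN, A_x = 60.16 kN, A_y = 55.49 kN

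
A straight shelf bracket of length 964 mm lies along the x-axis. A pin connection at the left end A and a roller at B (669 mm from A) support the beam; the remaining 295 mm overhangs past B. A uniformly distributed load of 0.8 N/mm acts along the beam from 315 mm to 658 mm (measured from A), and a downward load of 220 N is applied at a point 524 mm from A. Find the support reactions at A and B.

Resultant of the distributed load: 0.8 × 343 = 274.4 N at 486.5 mm from A.
ΣM about A: B_y·669 − (0.8·343)·486.5 − 220·524 = 0 → B_y = 248775.6/669 = 371.862 ≈ 371.9 N.
ΣF_y = 0: A_y + 371.862 − 0.8·343 − 220 = 0 → A_y = 122.5 N.
ΣF_x = 0: no horizontal applied forces, so A_x = 0.

A_x = 0, A_y = 122.5 N, B_y = 371.9 N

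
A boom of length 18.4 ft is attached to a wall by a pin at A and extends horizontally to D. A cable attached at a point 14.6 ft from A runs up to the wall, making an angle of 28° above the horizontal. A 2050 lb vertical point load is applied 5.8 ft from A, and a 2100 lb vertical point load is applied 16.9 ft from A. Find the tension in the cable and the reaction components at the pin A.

ΣM about A: T·sin28°·14.6 − 2050·5.8 − 2100·16.9 = 0 → T = 47380/(14.6·0.469472) = 6912.46 ≈ 6912 lb.
ΣF_x = 0: A_x − T·cos28° = 0 → A_x = 6912.46 × 0.882948 = 6103 lb.
ΣF_y = 0: A_y + T·sin28° − 2050 − 2100 = 0 → A_y = 4150 − 6912.46 × 0.469472 = 904.8 lb.

T = 6912 lb, A_x = 6103 lb, A_y = 904.8 lb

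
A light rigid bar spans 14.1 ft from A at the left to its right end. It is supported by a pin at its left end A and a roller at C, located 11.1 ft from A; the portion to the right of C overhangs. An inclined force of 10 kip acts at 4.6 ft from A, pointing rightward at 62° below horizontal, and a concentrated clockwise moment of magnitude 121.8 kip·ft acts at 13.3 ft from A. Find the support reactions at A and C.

ΣM about A: C_y·11.1 − 10·sin62°·4.6 − 121.8 = 0 → C_y = 162.416/11.1 = 14.6321 ≈ 14.63 kip.
ΣF_y = 0: A_y + 14.6321 − 10·sin62° = 0 → A_y = -5.803 kip.
ΣF_x = 0: A_x + 10·cos62° = 0 → A_x = -4.695 kip.

A_x = -4.695 kip, A_y = -5.803 kip, C_y = 14.63 kip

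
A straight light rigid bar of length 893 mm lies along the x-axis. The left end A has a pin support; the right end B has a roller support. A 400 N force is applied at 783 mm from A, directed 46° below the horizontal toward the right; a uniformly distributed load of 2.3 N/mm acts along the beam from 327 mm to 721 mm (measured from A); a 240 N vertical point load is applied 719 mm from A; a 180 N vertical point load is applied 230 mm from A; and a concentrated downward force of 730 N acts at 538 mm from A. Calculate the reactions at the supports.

Resultant of the distributed load: 2.3 × 394 = 906.2 N at 524 mm from A.
Taking moments about A: B_y·893 − 400·sin46°·783 − (2.3·394)·524 − 240·719 − 180·230 − 730·538 = 0 → B_y = 1306850/893 = 1463.44 ≈ 1463 N.
ΣF_y = 0: A_y + 1463.44 − 400·sin46° − 2.3·394 − 240 − 180 − 730 = 0 → A_y = 880.5 N.
ΣF_x = 0: A_x + 400·cos46° = 0 → A_x = -277.9 N.

A_x = -277.9 N, A_y = 880.5 N, B_y = 1463 N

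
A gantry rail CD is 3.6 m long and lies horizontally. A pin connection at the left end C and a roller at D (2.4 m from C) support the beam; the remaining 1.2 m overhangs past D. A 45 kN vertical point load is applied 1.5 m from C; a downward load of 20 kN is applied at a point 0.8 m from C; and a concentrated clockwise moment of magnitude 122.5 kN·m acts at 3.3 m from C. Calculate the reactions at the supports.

C_x = 0, C_y = -20.83 kN, D_y = 85.83 kN

Taking moments about C: D_y·2.4 − 45·1.5 − 20·0.8 − 122.5 = 0 → D_y = 206/2.4 = 85.8333 ≈ 85.83 kN.
ΣF_y = 0: C_y + 85.8333 − 45 − 20 = 0 → C_y = -20.83 kN.
ΣF_x = 0: no horizontal applied forces, so C_x = 0.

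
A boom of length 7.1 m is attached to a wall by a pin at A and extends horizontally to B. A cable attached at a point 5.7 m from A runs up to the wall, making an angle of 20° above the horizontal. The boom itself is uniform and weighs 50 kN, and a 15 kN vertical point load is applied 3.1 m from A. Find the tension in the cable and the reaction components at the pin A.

ΣM about A: T·sin20°·5.7 − 50·3.55 − 15·3.1 = 0 → T = 224/(5.7·0.34202) = 114.9 kN.
ΣF_x = 0: A_x − T·cos20° = 0 → A_x = 114.9 × 0.939693 = 108.0 kN.
ΣF_y = 0: A_y + T·sin20° − 50 − 15 = 0 → A_y = 65 − 114.9 × 0.34202 = 25.70 kN.

T = 114.9 kN, A_x = 108.0 kN, A_y = 25.70 kN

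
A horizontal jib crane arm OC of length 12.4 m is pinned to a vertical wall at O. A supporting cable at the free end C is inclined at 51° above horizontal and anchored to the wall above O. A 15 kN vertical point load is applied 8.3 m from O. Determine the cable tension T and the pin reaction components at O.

T = 12.92 kN, O_x = 8.130 kN, O_y = 4.960 kN

ΣM about O: T·sin51°·12.4 − 15·8.3 = 0 → T = 124.5/(12.4·0.777146) = 12.9195 ≈ 12.92 kN.
ΣF_x = 0: O_x − T·cos51° = 0 → O_x = 12.9195 × 0.62932 = 8.130 kN.
ΣF_y = 0: O_y + T·sin51° − 15 = 0 → O_y = 15 − 12.9195 × 0.777146 = 4.960 kN.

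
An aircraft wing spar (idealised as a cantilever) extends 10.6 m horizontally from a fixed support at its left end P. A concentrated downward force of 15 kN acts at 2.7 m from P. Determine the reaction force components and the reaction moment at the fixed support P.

ΣF_x = 0: P_x = 0.
ΣF_y = 0: P_y − 15 = 0 → P_y = 15.00 kN.
ΣM about P: M_P − 15·2.7 = 0 → M_P = 40.50 kN·m.

P_x = 0, P_y = 15.00 kN, M_P = 40.50 kN·m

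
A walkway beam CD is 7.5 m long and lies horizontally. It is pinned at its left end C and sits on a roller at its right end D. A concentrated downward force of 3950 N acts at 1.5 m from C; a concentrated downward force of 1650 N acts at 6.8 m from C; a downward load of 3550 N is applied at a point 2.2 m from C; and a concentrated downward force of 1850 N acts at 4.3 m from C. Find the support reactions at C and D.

C_x = 0, C_y = 6612 N, D_y = 4388 N

Moments about C: D_y·7.5 − 3950·1.5 − 1650·6.8 − 3550·2.2 − 1850·4.3 = 0 → D_y = 32910/7.5 = 4388 N.
ΣF_y = 0: C_y + 4388 − 3950 − 1650 − 3550 − 1850 = 0 → C_y = 6612 N.
ΣF_x = 0: no horizontal applied forces, so C_x = 0.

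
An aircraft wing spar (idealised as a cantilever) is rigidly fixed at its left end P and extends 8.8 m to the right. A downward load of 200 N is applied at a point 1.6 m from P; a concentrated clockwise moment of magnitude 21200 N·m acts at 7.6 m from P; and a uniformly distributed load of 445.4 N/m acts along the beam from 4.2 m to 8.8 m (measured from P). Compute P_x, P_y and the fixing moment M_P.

P_x = 0, P_y = 2249 N, M_P = 34840 N·m

Resultant of the distributed load: 445.4 × 4.6 = 2048.84 N at 6.5 m from P.
ΣF_x = 0: P_x = 0.
ΣF_y = 0: P_y − 200 − 445.4·4.6 = 0 → P_y = 2249 N.
ΣM about P: M_P − 200·1.6 − 21200 − (445.4·4.6)·6.5 = 0 → M_P = 34840 N·m.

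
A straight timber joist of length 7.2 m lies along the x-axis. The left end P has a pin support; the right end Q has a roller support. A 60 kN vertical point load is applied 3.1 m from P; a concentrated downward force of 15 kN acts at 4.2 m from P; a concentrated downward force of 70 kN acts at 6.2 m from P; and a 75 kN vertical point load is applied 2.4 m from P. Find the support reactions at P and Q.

ΣM about P: Q_y·7.2 − 60·3.1 − 15·4.2 − 70·6.2 − 75·2.4 = 0 → Q_y = 863/7.2 = 119.861 ≈ 119.9 kN.
ΣF_y = 0: P_y + 119.861 − 60 − 15 − 70 − 75 = 0 → P_y = 100.1 kN.
ΣF_x = 0: no horizontal applied forces, so P_x = 0.

P_x = 0, P_y = 100.1 kN, Q_y = 119.9 kN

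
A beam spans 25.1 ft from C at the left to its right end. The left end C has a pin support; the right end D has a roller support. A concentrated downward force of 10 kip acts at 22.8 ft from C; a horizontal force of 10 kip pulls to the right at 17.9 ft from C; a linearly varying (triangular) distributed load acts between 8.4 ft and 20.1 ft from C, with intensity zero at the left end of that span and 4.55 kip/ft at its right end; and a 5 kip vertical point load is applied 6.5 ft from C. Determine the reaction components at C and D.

Resultant of the triangular load: ½ × 4.55 × 11.7 = 26.6175 kip, acting at 16.2 ft from C (one-third of the span from the peak).
ΣM about C: D_y·25.1 − 10·22.8 − (½·4.55·11.7)·16.2 − 5·6.5 = 0 → D_y = 691.7035/25.1 = 27.5579 ≈ 27.56 kip.
ΣF_y = 0: C_y + 27.5579 − 10 − ½·4.55·11.7 − 5 = 0 → C_y = 14.06 kip.
ΣF_x = 0: C_x + 10 = 0 → C_x = -10.00 kip.

C_x = -10.00 kip, C_y = 14.06 kip, D_y = 27.56 kip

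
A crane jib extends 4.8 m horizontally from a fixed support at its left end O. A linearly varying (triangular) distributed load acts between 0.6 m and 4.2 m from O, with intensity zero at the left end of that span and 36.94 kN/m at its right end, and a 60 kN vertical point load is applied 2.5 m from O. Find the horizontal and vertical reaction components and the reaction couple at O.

O_x = 0, O_y = 126.5 kN, M_O = 349.5 kN·m

Resultant of the triangular load: ½ × 36.94 × 3.6 = 66.492 kN, acting at 3 m from O (one-third of the span from the peak).
ΣF_x = 0: O_x = 0.
ΣF_y = 0: O_y − ½·36.94·3.6 − 60 = 0 → O_y = 126.5 kN.
ΣM about O: M_O − (½·36.94·3.6)·3 − 60·2.5 = 0 → M_O = 349.5 kN·m.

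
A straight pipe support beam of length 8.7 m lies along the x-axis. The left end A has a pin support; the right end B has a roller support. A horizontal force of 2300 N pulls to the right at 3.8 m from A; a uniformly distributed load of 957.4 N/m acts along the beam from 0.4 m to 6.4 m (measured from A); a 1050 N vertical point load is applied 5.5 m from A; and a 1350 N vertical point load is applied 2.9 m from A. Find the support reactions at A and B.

Resultant of the distributed load: 957.4 × 6 = 5744.4 N at 3.4 m from A.
Moments about A: B_y·8.7 − (957.4·6)·3.4 − 1050·5.5 − 1350·2.9 = 0 → B_y = 29220.96/8.7 = 3358.73 ≈ 3359 N.
ΣF_y = 0: A_y + 3358.73 − 957.4·6 − 1050 − 1350 = 0 → A_y = 4786 N.
ΣF_x = 0: A_x + 2300 = 0 → A_x = -2300 N.

A_x = -2300 N, A_y = 4786 N, B_y = 3359 N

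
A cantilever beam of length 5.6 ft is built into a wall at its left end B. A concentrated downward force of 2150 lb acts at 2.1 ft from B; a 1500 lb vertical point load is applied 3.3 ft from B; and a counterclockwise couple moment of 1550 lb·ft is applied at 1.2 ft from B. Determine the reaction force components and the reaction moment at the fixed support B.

B_x = 0, B_y = 3650 lb, M_B = 7915 lb·ft

ΣF_x = 0: B_x = 0.
ΣF_y = 0: B_y − 2150 − 1500 = 0 → B_y = 3650 lb.
ΣM about B: M_B − 2150·2.1 − 1500·3.3 + 1550 = 0 → M_B = 7915 lb·ft.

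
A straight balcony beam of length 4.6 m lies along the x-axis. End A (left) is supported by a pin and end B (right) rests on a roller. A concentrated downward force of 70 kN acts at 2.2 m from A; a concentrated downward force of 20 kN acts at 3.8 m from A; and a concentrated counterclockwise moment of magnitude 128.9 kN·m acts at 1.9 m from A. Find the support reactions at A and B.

Taking moments about A: B_y·4.6 − 70·2.2 − 20·3.8 + 128.9 = 0 → B_y = 101.1/4.6 = 21.9783 ≈ 21.98 kN.
ΣF_y = 0: A_y + 21.9783 − 70 − 20 = 0 → A_y = 68.02 kN.
ΣF_x = 0: no horizontal applied forces, so A_x = 0.

A_x = 0, A_y = 68.02 kN, B_y = 21.98 kN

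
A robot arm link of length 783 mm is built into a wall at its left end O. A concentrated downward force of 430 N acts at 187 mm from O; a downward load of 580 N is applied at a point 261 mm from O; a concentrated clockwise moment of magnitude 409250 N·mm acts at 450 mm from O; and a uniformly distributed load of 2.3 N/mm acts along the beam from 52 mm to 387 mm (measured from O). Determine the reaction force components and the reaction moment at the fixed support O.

O_x = 0, O_y = 1780 N, M_O = 810200 N·mm

Resultant of the distributed load: 2.3 × 335 = 770.5 N at 219.5 mm from O.
ΣF_x = 0: O_x = 0.
ΣF_y = 0: O_y − 430 − 580 − 2.3·335 = 0 → O_y = 1780 N.
ΣM about O: M_O − 430·187 − 580·261 − 409250 − (2.3·335)·219.5 = 0 → M_O = 810200 N·mm.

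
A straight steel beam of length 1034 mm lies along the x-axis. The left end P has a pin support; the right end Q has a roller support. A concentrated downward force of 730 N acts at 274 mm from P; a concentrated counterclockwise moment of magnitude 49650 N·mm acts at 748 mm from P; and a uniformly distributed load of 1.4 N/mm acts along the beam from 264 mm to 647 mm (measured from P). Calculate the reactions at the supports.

P_x = 0, P_y = 884.6 N, Q_y = 381.6 N

Resultant of the distributed load: 1.4 × 383 = 536.2 N at 455.5 mm from P.
ΣM about P: Q_y·1034 − 730·274 + 49650 − (1.4·383)·455.5 = 0 → Q_y = 394609.1/1034 = 381.634 ≈ 381.6 N.
ΣF_y = 0: P_y + 381.634 − 730 − 1.4·383 = 0 → P_y = 884.6 N.
ΣF_x = 0: no horizontal applied forces, so P_x = 0.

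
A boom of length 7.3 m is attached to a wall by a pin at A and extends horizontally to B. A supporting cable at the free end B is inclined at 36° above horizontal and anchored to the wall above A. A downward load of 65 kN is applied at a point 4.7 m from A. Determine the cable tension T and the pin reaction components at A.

T = 71.20 kN, A_x = 57.60 kN, A_y = 23.15 kN

ΣM about A: T·sin36°·7.3 − 65·4.7 = 0 → T = 305.5/(7.3·0.587785) = 71.1983 ≈ 71.20 kN.
ΣF_x = 0: A_x − T·cos36° = 0 → A_x = 71.1983 × 0.809017 = 57.60 kN.
ΣF_y = 0: A_y + T·sin36° − 65 = 0 → A_y = 65 − 71.1983 × 0.587785 = 23.15 kN.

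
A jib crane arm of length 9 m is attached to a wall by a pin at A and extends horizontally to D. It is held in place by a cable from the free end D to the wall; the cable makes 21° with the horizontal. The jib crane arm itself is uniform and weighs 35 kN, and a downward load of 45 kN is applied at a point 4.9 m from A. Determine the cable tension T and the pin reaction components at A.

ΣM about A: T·sin21°·9 − 35·4.5 − 45·4.9 = 0 → T = 378/(9·0.358368) = 117.198 ≈ 117.2 kN.
ΣF_x = 0: A_x − T·cos21° = 0 → A_x = 117.198 × 0.93358 = 109.4 kN.
ΣF_y = 0: A_y + T·sin21° − 35 − 45 = 0 → A_y = 80 − 117.198 × 0.358368 = 38.00 kN.

T = 117.2 kN, A_x = 109.4 kN, A_y = 38.00 kN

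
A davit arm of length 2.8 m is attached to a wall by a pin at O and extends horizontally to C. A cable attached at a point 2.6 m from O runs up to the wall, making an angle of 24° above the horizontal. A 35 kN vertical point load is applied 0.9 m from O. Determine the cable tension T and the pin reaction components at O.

T = 29.79 kN, O_x = 27.21 kN, O_y = 22.88 kN

ΣM about O: T·sin24°·2.6 − 35·0.9 = 0 → T = 31.5/(2.6·0.406737) = 29.7868 ≈ 29.79 kN.
ΣF_x = 0: O_x − T·cos24° = 0 → O_x = 29.7868 × 0.913545 = 27.21 kN.
ΣF_y = 0: O_y + T·sin24° − 35 = 0 → O_y = 35 − 29.7868 × 0.406737 = 22.88 kN.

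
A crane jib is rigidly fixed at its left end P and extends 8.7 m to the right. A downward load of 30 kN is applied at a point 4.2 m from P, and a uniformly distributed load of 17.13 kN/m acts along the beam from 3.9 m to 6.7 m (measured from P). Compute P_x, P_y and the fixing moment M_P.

Resultant of the distributed load: 17.13 × 2.8 = 47.964 kN at 5.3 m from P.
ΣF_x = 0: P_x = 0.
ΣF_y = 0: P_y − 30 − 17.13·2.8 = 0 → P_y = 77.96 kN.
ΣM about P: M_P − 30·4.2 − (17.13·2.8)·5.3 = 0 → M_P = 380.2 kN·m.

P_x = 0, P_y = 77.96 kN, M_P = 380.2 kN·m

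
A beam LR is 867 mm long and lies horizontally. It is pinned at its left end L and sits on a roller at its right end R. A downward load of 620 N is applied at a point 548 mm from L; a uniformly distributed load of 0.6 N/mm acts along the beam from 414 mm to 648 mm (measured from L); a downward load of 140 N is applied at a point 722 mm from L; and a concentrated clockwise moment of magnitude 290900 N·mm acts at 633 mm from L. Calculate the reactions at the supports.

L_x = 0, L_y = -29.58 N, R_y = 930.0 N

Resultant of the distributed load: 0.6 × 234 = 140.4 N at 531 mm from L.
Taking moments about L: R_y·867 − 620·548 − (0.6·234)·531 − 140·722 − 290900 = 0 → R_y = 806292.4/867 = 929.98 ≈ 930.0 N.
ΣF_y = 0: L_y + 929.98 − 620 − 0.6·234 − 140 = 0 → L_y = -29.58 N.
ΣF_x = 0: no horizontal applied forces, so L_x = 0.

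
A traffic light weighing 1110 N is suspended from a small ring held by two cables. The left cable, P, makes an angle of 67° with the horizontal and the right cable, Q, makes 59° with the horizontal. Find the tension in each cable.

ΣF_x = 0: −T_P·cos67° + T_Q·cos59° = 0 → T_Q = 0.758645·T_P.
ΣF_y = 0: T_P·sin67° + T_Q·sin59° = 1110.
Substitute: T_P·(0.920505 + 0.758645·0.857167) = 1110 → T_P = 706.651 ≈ 706.7 N.
Then T_Q = 0.758645 × 706.651 = 536.1 N.

T_P = 706.7 N, T_Q = 536.1 N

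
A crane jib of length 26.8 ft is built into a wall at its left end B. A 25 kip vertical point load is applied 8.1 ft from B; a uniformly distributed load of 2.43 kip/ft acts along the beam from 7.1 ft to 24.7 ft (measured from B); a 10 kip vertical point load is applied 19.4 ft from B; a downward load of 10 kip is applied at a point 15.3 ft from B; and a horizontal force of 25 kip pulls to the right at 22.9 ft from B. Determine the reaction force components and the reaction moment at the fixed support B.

B_x = -25.00 kip, B_y = 87.77 kip, M_B = 1230 kip·ft

Resultant of the distributed load: 2.43 × 17.6 = 42.768 kip at 15.9 ft from B.
ΣF_x = 0: B_x + 25 = 0 → B_x = -25.00 kip.
ΣF_y = 0: B_y − 25 − 2.43·17.6 − 10 − 10 = 0 → B_y = 87.77 kip.
ΣM about B: M_B − 25·8.1 − (2.43·17.6)·15.9 − 10·19.4 − 10·15.3 = 0 → M_B = 1230 kip·ft.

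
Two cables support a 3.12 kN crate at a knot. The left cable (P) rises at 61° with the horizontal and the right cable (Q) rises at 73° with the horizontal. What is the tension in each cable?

ΣF_x = 0: −T_P·cos61° + T_Q·cos73° = 0 → T_Q = 1.6582·T_P.
ΣF_y = 0: T_P·sin61° + T_Q·sin73° = 3.12.
Substitute: T_P·(0.87462 + 1.6582·0.956305) = 3.12 → T_P = 1.2681 ≈ 1.268 kN.
Then T_Q = 1.6582 × 1.2681 = 2.103 kN.

T_P = 1.268 kN, T_Q = 2.103 kN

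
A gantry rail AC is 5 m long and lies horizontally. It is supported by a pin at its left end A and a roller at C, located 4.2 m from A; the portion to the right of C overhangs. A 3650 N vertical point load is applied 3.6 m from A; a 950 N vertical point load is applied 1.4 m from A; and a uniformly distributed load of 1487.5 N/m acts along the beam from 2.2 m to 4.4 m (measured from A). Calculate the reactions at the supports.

Resultant of the distributed load: 1487.5 × 2.2 = 3272.5 N at 3.3 m from A.
Moments about A: C_y·4.2 − 3650·3.6 − 950·1.4 − (1487.5·2.2)·3.3 = 0 → C_y = 25269.25/4.2 = 6016.49 ≈ 6016 N.
ΣF_y = 0: A_y + 6016.49 − 3650 − 950 − 1487.5·2.2 = 0 → A_y = 1856 N.
ΣF_x = 0: no horizontal applied forces, so A_x = 0.

A_x = 0, A_y = 1856 N, C_y = 6016 N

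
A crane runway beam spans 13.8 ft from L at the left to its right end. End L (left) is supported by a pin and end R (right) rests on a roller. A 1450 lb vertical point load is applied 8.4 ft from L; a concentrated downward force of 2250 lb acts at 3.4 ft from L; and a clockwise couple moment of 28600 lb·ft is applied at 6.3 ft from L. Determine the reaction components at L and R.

ΣM about L: R_y·13.8 − 1450·8.4 − 2250·3.4 − 28600 = 0 → R_y = 48430/13.8 = 3509.42 ≈ 3509 lb.
ΣF_y = 0: L_y + 3509.42 − 1450 − 2250 = 0 → L_y = 190.6 lb.
ΣF_x = 0: no horizontal applied forces, so L_x = 0.

L_x = 0, L_y = 190.6 lb, R_y = 3509 lb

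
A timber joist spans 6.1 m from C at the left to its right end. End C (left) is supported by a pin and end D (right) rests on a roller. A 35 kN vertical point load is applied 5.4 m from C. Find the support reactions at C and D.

C_x = 0, C_y = 4.016 kN, D_y = 30.98 kN

Moments about C: D_y·6.1 − 35·5.4 = 0 → D_y = 189/6.1 = 30.9836 ≈ 30.98 kN.
ΣF_y = 0: C_y + 30.9836 − 35 = 0 → C_y = 4.016 kN.
ΣF_x = 0: no horizontal applied forces, so C_x = 0.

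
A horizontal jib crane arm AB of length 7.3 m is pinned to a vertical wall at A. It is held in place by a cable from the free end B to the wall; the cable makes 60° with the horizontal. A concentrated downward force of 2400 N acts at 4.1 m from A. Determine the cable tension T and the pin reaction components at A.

T = 1556 N, A_x = 778.2 N, A_y = 1052 N

ΣM about A: T·sin60°·7.3 − 2400·4.1 = 0 → T = 9840/(7.3·0.866025) = 1556.47 ≈ 1556 N.
ΣF_x = 0: A_x − T·cos60° = 0 → A_x = 1556.47 × 0.5 = 778.2 N.
ΣF_y = 0: A_y + T·sin60° − 2400 = 0 → A_y = 2400 − 1556.47 × 0.866025 = 1052 N.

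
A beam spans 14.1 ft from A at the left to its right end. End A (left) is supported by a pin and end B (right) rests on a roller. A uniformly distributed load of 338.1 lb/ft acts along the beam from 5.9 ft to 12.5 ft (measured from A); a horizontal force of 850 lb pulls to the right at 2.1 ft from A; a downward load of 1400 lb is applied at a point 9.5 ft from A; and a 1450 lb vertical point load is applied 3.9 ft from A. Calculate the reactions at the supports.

Resultant of the distributed load: 338.1 × 6.6 = 2231.46 lb at 9.2 ft from A.
ΣM about A: B_y·14.1 − (338.1·6.6)·9.2 − 1400·9.5 − 1450·3.9 = 0 → B_y = 39484.432/14.1 = 2800.31 ≈ 2800 lb.
ΣF_y = 0: A_y + 2800.31 − 338.1·6.6 − 1400 − 1450 = 0 → A_y = 2281 lb.
ΣF_x = 0: A_x + 850 = 0 → A_x = -850.0 lb.

A_x = -850.0 lb, A_y = 2281 lb, B_y = 2800 lb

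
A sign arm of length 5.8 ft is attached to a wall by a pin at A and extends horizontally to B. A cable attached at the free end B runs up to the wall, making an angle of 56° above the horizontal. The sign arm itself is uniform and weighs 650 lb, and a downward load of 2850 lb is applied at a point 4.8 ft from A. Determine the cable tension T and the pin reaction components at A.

ΣM about A: T·sin56°·5.8 − 650·2.9 − 2850·4.8 = 0 → T = 15565/(5.8·0.829038) = 3237.03 ≈ 3237 lb.
ΣF_x = 0: A_x − T·cos56° = 0 → A_x = 3237.03 × 0.559193 = 1810 lb.
ΣF_y = 0: A_y + T·sin56° − 650 − 2850 = 0 → A_y = 3500 − 3237.03 × 0.829038 = 816.4 lb.

T = 3237 lb, A_x = 1810 lb, A_y = 816.4 lb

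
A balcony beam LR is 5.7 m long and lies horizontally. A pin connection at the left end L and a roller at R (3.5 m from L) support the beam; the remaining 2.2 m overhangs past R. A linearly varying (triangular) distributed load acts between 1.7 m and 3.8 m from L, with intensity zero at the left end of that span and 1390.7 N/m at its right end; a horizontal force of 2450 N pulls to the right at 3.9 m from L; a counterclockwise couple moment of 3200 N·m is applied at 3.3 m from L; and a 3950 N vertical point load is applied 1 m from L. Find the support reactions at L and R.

L_x = -2450 N, L_y = 3903 N, R_y = 1508 N

Resultant of the triangular load: ½ × 1390.7 × 2.1 = 1460.235 N, acting at 3.1 m from L (one-third of the span from the peak).
Moments about L: R_y·3.5 − (½·1390.7·2.1)·3.1 + 3200 − 3950·1 = 0 → R_y = 5276.7285/3.5 = 1507.64 ≈ 1508 N.
ΣF_y = 0: L_y + 1507.64 − ½·1390.7·2.1 − 3950 = 0 → L_y = 3903 N.
ΣF_x = 0: L_x + 2450 = 0 → L_x = -2450 N.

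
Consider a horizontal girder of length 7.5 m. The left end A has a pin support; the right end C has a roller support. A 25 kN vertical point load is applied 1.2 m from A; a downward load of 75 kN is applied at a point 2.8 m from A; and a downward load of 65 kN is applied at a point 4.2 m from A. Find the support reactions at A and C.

Taking moments about A: C_y·7.5 − 25·1.2 − 75·2.8 − 65·4.2 = 0 → C_y = 513/7.5 = 68.40 kN.
ΣF_y = 0: A_y + 68.4 − 25 − 75 − 65 = 0 → A_y = 96.60 kN.
ΣF_x = 0: no horizontal applied forces, so A_x = 0.

A_x = 0, A_y = 96.60 kN, C_y = 68.40 kN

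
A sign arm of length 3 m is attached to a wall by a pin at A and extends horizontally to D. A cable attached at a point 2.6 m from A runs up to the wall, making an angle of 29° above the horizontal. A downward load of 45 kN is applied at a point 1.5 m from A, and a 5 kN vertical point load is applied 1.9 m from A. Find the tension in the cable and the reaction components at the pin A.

ΣM about A: T·sin29°·2.6 − 45·1.5 − 5·1.9 = 0 → T = 77/(2.6·0.48481) = 61.0866 ≈ 61.09 kN.
ΣF_x = 0: A_x − T·cos29° = 0 → A_x = 61.0866 × 0.87462 = 53.43 kN.
ΣF_y = 0: A_y + T·sin29° − 45 − 5 = 0 → A_y = 50 − 61.0866 × 0.48481 = 20.38 kN.

T = 61.09 kN, A_x = 53.43 kN, A_y = 20.38 kN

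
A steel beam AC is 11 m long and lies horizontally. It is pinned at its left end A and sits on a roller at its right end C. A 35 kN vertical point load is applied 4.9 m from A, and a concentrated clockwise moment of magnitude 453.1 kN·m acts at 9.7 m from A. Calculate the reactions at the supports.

Moments about A: C_y·11 − 35·4.9 − 453.1 = 0 → C_y = 624.6/11 = 56.7818 ≈ 56.78 kN.
ΣF_y = 0: A_y + 56.7818 − 35 = 0 → A_y = -21.78 kN.
ΣF_x = 0: no horizontal applied forces, so A_x = 0.

A_x = 0, A_y = -21.78 kN, C_y = 56.78 kN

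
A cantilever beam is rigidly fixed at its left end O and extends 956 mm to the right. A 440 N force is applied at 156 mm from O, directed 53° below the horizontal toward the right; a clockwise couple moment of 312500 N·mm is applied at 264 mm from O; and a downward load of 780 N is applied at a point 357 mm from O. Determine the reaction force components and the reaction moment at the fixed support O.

O_x = -264.8 N, O_y = 1131 N, M_O = 645800 N·mm

ΣF_x = 0: O_x + 440·cos53° = 0 → O_x = -264.8 N.
ΣF_y = 0: O_y − 440·sin53° − 780 = 0 → O_y = 1131 N.
ΣM about O: M_O − 440·sin53°·156 − 312500 − 780·357 = 0 → M_O = 645800 N·mm.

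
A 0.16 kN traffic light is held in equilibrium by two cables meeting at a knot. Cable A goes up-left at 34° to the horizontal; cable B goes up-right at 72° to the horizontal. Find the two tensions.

T_A = 0.05144 kN, T_B = 0.1380 kN

ΣF_x = 0: −T_A·cos34° + T_B·cos72° = 0 → T_B = 2.68282·T_A.
ΣF_y = 0: T_A·sin34° + T_B·sin72° = 0.16.
Substitute: T_A·(0.559193 + 2.68282·0.951057) = 0.16 → T_A = 0.0514352 ≈ 0.05144 kN.
Then T_B = 2.68282 × 0.0514352 = 0.1380 kN.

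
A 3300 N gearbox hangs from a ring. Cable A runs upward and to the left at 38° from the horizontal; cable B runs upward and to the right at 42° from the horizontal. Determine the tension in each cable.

T_A = 2490 N, T_B = 2641 N

ΣF_x = 0: −T_A·cos38° + T_B·cos42° = 0 → T_B = 1.06037·T_A.
ΣF_y = 0: T_A·sin38° + T_B·sin42° = 3300.
Substitute: T_A·(0.615661 + 1.06037·0.669131) = 3300 → T_A = 2490.21 ≈ 2490 N.
Then T_B = 1.06037 × 2490.21 = 2641 N.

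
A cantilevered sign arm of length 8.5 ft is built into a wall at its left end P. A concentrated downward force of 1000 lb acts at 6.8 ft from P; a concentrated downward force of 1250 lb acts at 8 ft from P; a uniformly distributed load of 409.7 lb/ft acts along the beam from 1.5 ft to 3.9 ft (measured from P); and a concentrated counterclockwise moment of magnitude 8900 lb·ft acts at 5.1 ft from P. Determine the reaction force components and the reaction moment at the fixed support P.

Resultant of the distributed load: 409.7 × 2.4 = 983.28 lb at 2.7 ft from P.
ΣF_x = 0: P_x = 0.
ΣF_y = 0: P_y − 1000 − 1250 − 409.7·2.4 = 0 → P_y = 3233 lb.
ΣM about P: M_P − 1000·6.8 − 1250·8 − (409.7·2.4)·2.7 + 8900 = 0 → M_P = 10550 lb·ft.

P_x = 0, P_y = 3233 lb, M_P = 10550 lb·ft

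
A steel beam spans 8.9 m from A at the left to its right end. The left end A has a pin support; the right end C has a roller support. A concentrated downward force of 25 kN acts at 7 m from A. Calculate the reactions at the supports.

A_x = 0, A_y = 5.337 kN, C_y = 19.66 kN

ΣM about A: C_y·8.9 − 25·7 = 0 → C_y = 175/8.9 = 19.6629 ≈ 19.66 kN.
ΣF_y = 0: A_y + 19.6629 − 25 = 0 → A_y = 5.337 kN.
ΣF_x = 0: no horizontal applied forces, so A_x = 0.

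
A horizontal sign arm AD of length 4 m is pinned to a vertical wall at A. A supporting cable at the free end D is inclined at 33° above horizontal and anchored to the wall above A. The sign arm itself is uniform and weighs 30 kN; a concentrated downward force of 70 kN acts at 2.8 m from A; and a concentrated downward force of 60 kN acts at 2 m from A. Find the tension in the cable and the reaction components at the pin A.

T = 172.6 kN, A_x = 144.7 kN, A_y = 66.00 kN

ΣM about A: T·sin33°·4 − 30·2 − 70·2.8 − 60·2 = 0 → T = 376/(4·0.544639) = 172.591 ≈ 172.6 kN.
ΣF_x = 0: A_x − T·cos33° = 0 → A_x = 172.591 × 0.838671 = 144.7 kN.
ΣF_y = 0: A_y + T·sin33° − 30 − 70 − 60 = 0 → A_y = 160 − 172.591 × 0.544639 = 66.00 kN.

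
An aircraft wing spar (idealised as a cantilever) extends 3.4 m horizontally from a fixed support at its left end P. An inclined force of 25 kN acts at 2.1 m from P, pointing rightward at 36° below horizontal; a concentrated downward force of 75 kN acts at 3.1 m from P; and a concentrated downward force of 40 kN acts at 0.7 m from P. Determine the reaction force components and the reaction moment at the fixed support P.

P_x = -20.23 kN, P_y = 129.7 kN, M_P = 291.4 kN·m

ΣF_x = 0: P_x + 25·cos36° = 0 → P_x = -20.23 kN.
ΣF_y = 0: P_y − 25·sin36° − 75 − 40 = 0 → P_y = 129.7 kN.
ΣM about P: M_P − 25·sin36°·2.1 − 75·3.1 − 40·0.7 = 0 → M_P = 291.4 kN·m.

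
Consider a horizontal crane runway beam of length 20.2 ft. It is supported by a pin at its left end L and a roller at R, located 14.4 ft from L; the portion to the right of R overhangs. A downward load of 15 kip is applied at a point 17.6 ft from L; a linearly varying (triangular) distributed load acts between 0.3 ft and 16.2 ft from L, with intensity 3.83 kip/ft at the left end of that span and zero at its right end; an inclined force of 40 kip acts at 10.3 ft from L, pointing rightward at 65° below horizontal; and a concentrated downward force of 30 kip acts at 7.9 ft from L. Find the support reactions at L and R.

L_x = -16.90 kip, L_y = 39.14 kip, R_y = 72.56 kip

Resultant of the triangular load: ½ × 3.83 × 15.9 = 30.4485 kip, acting at 5.6 ft from L (one-third of the span from the peak).
Taking moments about L: R_y·14.4 − 15·17.6 − (½·3.83·15.9)·5.6 − 40·sin65°·10.3 − 30·7.9 = 0 → R_y = 1044.91/14.4 = 72.5632 ≈ 72.56 kip.
ΣF_y = 0: L_y + 72.5632 − 15 − ½·3.83·15.9 − 40·sin65° − 30 = 0 → L_y = 39.14 kip.
ΣF_x = 0: L_x + 40·cos65° = 0 → L_x = -16.90 kip.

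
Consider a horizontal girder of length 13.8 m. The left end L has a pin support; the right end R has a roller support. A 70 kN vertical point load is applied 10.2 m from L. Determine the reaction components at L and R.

Taking moments about L: R_y·13.8 − 70·10.2 = 0 → R_y = 714/13.8 = 51.7391 ≈ 51.74 kN.
ΣF_y = 0: L_y + 51.7391 − 70 = 0 → L_y = 18.26 kN.
ΣF_x = 0: no horizontal applied forces, so L_x = 0.

L_x = 0, L_y = 18.26 kN, R_y = 51.74 kN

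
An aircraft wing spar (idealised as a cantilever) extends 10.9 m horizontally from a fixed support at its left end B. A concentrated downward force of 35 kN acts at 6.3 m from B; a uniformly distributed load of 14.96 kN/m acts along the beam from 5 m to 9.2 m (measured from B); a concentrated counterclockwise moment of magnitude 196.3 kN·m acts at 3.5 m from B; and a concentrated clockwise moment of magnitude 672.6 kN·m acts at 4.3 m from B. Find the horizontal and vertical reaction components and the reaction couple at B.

B_x = 0, B_y = 97.83 kN, M_B = 1143 kN·m

Resultant of the distributed load: 14.96 × 4.2 = 62.832 kN at 7.1 m from B.
ΣF_x = 0: B_x = 0.
ΣF_y = 0: B_y − 35 − 14.96·4.2 = 0 → B_y = 97.83 kN.
ΣM about B: M_B − 35·6.3 − (14.96·4.2)·7.1 + 196.3 − 672.6 = 0 → M_B = 1143 kN·m.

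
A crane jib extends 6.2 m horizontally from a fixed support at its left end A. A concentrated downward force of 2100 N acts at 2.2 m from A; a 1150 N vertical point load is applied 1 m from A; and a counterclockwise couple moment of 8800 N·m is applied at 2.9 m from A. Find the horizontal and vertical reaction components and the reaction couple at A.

A_x = 0, A_y = 3250 N, M_A = -3030 N·m

ΣF_x = 0: A_x = 0.
ΣF_y = 0: A_y − 2100 − 1150 = 0 → A_y = 3250 N.
ΣM about A: M_A − 2100·2.2 − 1150·1 + 8800 = 0 → M_A = -3030 N·m.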